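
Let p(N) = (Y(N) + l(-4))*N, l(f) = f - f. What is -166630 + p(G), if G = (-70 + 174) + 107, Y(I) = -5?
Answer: -167685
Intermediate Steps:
G = 211 (G = 104 + 107 = 211)
l(f) = 0
p(N) = -5*N (p(N) = (-5 + 0)*N = -5*N)
-166630 + p(G) = -166630 - 5*211 = -166630 - 1055 = -167685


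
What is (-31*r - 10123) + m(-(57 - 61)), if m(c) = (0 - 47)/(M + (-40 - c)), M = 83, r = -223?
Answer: -125237/39 ≈ -3211.2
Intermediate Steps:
m(c) = -47/(43 - c) (m(c) = (0 - 47)/(83 + (-40 - c)) = -47/(43 - c))
(-31*r - 10123) + m(-(57 - 61)) = (-31*(-223) - 10123) + 47/(-43 - (57 - 61)) = (6913 - 10123) + 47/(-43 - 1*(-4)) = -3210 + 47/(-43 + 4) = -3210 + 47/(-39) = -3210 + 47*(-1/39) = -3210 - 47/39 = -125237/39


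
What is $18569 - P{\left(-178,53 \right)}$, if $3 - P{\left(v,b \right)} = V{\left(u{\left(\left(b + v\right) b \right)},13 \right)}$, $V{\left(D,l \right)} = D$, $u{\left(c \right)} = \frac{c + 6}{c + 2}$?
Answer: $\frac{122969237}{6623} \approx 18567.0$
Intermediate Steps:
$u{\left(c \right)} = \frac{6 + c}{2 + c}$
$P{\left(v,b \right)} = 3 - \frac{6 + b \left(b + v\right)}{2 + b \left(b + v\right)}$ ($P{\left(v,b \right)} = 3 - \frac{6 + \left(b + v\right) b}{2 + \left(b + v\right) b} = 3 - \frac{6 + b \left(b + v\right)}{2 + b \left(b + v\right)}$)
$18569 - P{\left(-178,53 \right)} = 18569 - 2 \cdot 53 \frac{1}{2 + 53 \left(53 - 178\right)} \left(53 - 178\right) = 18569 - 2 \cdot 53 \frac{1}{2 + 53 \left(-125\right)} \left(-125\right) = 18569 - 2 \cdot 53 \frac{1}{2 - 6625} \left(-125\right) = 18569 - 2 \cdot 53 \frac{1}{-6623} \left(-125\right) = 18569 - 2 \cdot 53 \left(- \frac{1}{6623}\right) \left(-125\right) = 18569 - \frac{13250}{6623} = \frac{122969237}{6623}$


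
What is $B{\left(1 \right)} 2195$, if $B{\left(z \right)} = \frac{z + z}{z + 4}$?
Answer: $878$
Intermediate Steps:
$B{\left(z \right)} = \frac{2 z}{4 + z}$
$B{\left(1 \right)} 2195 = 2 \cdot 1 \frac{1}{4 + 1} \cdot 2195 = 2 \cdot 1 \cdot \frac{1}{5} \cdot 2195 = \frac{2}{5} \cdot 2195 = 878$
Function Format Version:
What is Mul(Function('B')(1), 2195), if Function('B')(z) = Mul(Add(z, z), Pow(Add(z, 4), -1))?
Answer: 878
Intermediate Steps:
Function('B')(z) = Mul(2, z, Pow(Add(4, z), -1)) (Function('B')(z) = Mul(Mul(2, z), Pow(Add(4, z), -1)) = Mul(2, z, Pow(Add(4, z), -1)))
Mul(Function('B')(1), 2195) = Mul(Mul(2, 1, Pow(Add(4, 1), -1)), 2195) = Mul(Mul(2, 1, Pow(5, -1)), 2195) = Mul(Mul(2, 1, Rational(1, 5)), 2195) = Mul(Rational(2, 5), 2195) = 878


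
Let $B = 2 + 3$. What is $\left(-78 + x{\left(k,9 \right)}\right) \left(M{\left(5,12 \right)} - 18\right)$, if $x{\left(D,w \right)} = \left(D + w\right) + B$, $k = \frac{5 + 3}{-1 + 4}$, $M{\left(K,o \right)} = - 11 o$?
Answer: $9200$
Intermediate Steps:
$k = \frac{8}{3} \approx 2.6667$
$B = 5$
$x{\left(D,w \right)} = 5 + D + w$ ($x{\left(D,w \right)} = \left(D + w\right) + 5 = 5 + D + w$)
$\left(-78 + x{\left(k,9 \right)}\right) \left(M{\left(5,12 \right)} - 18\right) = \left(-78 + \left(5 + \frac{8}{3} + 9\right)\right) \left(\left(-11\right) 12 - 18\right) = \left(-78 + \frac{50}{3}\right) \left(-132 - 18\right) = \left(- \frac{184}{3}\right) \left(-150\right) = 9200$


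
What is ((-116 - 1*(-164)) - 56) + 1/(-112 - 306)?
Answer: -3345/418 ≈ -8.0024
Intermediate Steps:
((-116 - 1*(-164)) - 56) + 1/(-112 - 306) = ((-116 + 164) - 56) + 1/(-418) = (48 - 56) - 1/418 = -8 - 1/418 = -3345/418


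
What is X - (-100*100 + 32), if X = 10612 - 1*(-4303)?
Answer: 24883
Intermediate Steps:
X = 14915 (X = 10612 + 4303 = 14915)
X - (-100*100 + 32) = 14915 - (-100*100 + 32) = 14915 - (-10000 + 32) = 14915 - 1*(-9968) = 14915 + 9968 = 24883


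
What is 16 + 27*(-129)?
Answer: -3467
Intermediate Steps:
16 + 27*(-129) = 16 - 3483 = -3467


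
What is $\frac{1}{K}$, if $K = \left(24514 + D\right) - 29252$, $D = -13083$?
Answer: $- \frac{1}{17821} \approx -5.6114 \cdot 10^{-5}$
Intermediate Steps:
$K = -17821$ ($K = \left(24514 - 13083\right) - 29252 = 11431 - 29252 = -17821$)
$\frac{1}{K} = \frac{1}{-17821} = - \frac{1}{17821}$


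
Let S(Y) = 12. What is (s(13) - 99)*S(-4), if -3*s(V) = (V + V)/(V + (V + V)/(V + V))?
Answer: -8368/7 ≈ -1195.4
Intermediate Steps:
s(V) = -2*V/(3*(1 + V)) (s(V) = -(V + V)/(3*(V + (V + V)/(V + V))) = -2*V/(3*(V + (2*V)/((2*V)))) = -2*V/(3*(V + (2*V)*(1/(2*V)))) = -2*V/(3*(V + 1)) = -2*V/(3*(1 + V)))
(s(13) - 99)*S(-4) = (-2*13/(3 + 3*13) - 99)*12 = (-2*13/(3 + 39) - 99)*12 = (-2*13/42 - 99)*12 = (-2*13*1/42 - 99)*12 = (-13/21 - 99)*12 = -2092/21*12 = -8368/7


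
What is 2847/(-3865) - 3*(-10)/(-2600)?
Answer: -150363/200980 ≈ -0.74815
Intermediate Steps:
2847/(-3865) - 3*(-10)/(-2600) = 2847*(-1/3865) + 30*(-1/2600) = -2847/3865 - 3/260 = -150363/200980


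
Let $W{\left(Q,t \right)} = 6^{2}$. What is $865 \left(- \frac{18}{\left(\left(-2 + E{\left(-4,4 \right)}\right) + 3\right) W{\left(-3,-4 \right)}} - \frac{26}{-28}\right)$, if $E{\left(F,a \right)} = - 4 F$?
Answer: $\frac{92555}{119} \approx 777.77$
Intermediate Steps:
$W{\left(Q,t \right)} = 36$
$865 \left(- \frac{18}{\left(\left(-2 + E{\left(-4,4 \right)}\right) + 3\right) W{\left(-3,-4 \right)}} - \frac{26}{-28}\right) = 865 \left(- \frac{18}{\left(\left(-2 - -16\right) + 3\right) 36} - \frac{26}{-28}\right) = 865 \left(- \frac{18}{\left(\left(-2 + 16\right) + 3\right) 36} - - \frac{13}{14}\right) = 865 \left(- \frac{18}{\left(14 + 3\right) 36} + \frac{13}{14}\right) = 865 \left(- \frac{18}{17 \cdot 36} + \frac{13}{14}\right) = 865 \left(- \frac{18}{612} + \frac{13}{14}\right) = 865 \left(\left(-18\right) \frac{1}{612} + \frac{13}{14}\right) = 865 \left(- \frac{1}{34} + \frac{13}{14}\right) = 865 \cdot \frac{107}{119} = \frac{92555}{119}$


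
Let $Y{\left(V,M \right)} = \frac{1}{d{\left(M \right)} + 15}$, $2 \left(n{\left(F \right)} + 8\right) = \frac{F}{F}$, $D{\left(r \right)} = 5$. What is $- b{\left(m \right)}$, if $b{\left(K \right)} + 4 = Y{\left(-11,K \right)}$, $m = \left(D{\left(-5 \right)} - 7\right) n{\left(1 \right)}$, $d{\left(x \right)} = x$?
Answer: $\frac{119}{30} \approx 3.9667$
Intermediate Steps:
$n{\left(F \right)} = - \frac{15}{2}$ ($n{\left(F \right)} = -8 + \frac{F \frac{1}{F}}{2} = -8 + \frac{1}{2} \cdot 1 = -8 + \frac{1}{2} = - \frac{15}{2}$)
$m = 15$ ($m = \left(5 - 7\right) \left(- \frac{15}{2}\right) = \left(-2\right) \left(- \frac{15}{2}\right) = 15$)
$Y{\left(V,M \right)} = \frac{1}{15 + M}$ ($Y{\left(V,M \right)} = \frac{1}{M + 15} = \frac{1}{15 + M}$)
$b{\left(K \right)} = -4 + \frac{1}{15 + K}$
$- b{\left(m \right)} = - \frac{-59 - 60}{15 + 15} = - \frac{-59 - 60}{30} = - \frac{-119}{30} = \left(-1\right) \left(- \frac{119}{30}\right) = \frac{119}{30}$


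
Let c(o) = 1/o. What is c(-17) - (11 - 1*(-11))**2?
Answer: -8229/17 ≈ -484.06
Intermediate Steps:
c(-17) - (11 - 1*(-11))**2 = 1/(-17) - (11 - 1*(-11))**2 = -1/17 - (11 + 11)**2 = -1/17 - 1*22**2 = -1/17 - 1*484 = -1/17 - 484 = -8229/17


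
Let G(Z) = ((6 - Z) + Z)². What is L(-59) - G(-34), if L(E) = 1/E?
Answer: -2125/59 ≈ -36.017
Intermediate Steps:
G(Z) = 36 (G(Z) = 6² = 36)
L(-59) - G(-34) = 1/(-59) - 1*36 = -1/59 - 36 = -2125/59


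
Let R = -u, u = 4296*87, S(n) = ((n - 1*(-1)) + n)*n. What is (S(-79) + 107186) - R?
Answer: 493341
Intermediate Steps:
S(n) = n*(1 + 2*n) (S(n) = ((n + 1) + n)*n = ((1 + n) + n)*n = (1 + 2*n)*n = n*(1 + 2*n))
u = 373752
R = -373752 (R = -1*373752 = -373752)
(S(-79) + 107186) - R = (-79*(1 + 2*(-79)) + 107186) - 1*(-373752) = (-79*(1 - 158) + 107186) + 373752 = (-79*(-157) + 107186) + 373752 = (12403 + 107186) + 373752 = 119589 + 373752 = 493341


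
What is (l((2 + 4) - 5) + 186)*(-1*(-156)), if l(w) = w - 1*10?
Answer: 27612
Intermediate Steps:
l(w) = -10 + w (l(w) = w - 10 = -10 + w)
(l((2 + 4) - 5) + 186)*(-1*(-156)) = ((-10 + ((2 + 4) - 5)) + 186)*(-1*(-156)) = ((-10 + (6 - 5)) + 186)*156 = ((-10 + 1) + 186)*156 = (-9 + 186)*156 = 177*156 = 27612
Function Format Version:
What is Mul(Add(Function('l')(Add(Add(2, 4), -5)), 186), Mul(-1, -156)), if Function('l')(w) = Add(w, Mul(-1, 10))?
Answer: 27612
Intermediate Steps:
Function('l')(w) = Add(-10, w) (Function('l')(w) = Add(w, -10) = Add(-10, w))
Mul(Add(Function('l')(Add(Add(2, 4), -5)), 186), Mul(-1, -156)) = Mul(Add(Add(-10, Add(Add(2, 4), -5)), 186), Mul(-1, -156)) = Mul(Add(Add(-10, Add(6, -5)), 186), 156) = Mul(Add(Add(-10, 1), 186), 156) = Mul(Add(-9, 186), 156) = Mul(177, 156) = 27612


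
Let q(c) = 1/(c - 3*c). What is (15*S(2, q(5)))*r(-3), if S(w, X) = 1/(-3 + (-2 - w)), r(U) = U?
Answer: 45/7 ≈ 6.4286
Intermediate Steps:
q(c) = -1/(2*c) (q(c) = 1/(-2*c) = -1/(2*c))
S(w, X) = 1/(-5 - w)
(15*S(2, q(5)))*r(-3) = (15*(-1/(5 + 2)))*(-3) = (15*(-1/7))*(-3) = (15*(-1*⅐))*(-3) = (15*(-⅐))*(-3) = -15/7*(-3) = 45/7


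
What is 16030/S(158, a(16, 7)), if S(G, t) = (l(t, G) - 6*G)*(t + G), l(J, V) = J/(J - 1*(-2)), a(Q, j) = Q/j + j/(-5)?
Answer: -56666050/532282237 ≈ -0.10646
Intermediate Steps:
a(Q, j) = -j/5 + Q/j (a(Q, j) = Q/j + j*(-⅕) = Q/j - j/5 = -j/5 + Q/j)
l(J, V) = J/(2 + J) (l(J, V) = J/(J + 2) = J/(2 + J))
S(G, t) = (G + t)*(-6*G + t/(2 + t)) (S(G, t) = (t/(2 + t) - 6*G)*(t + G) = (-6*G + t/(2 + t))*(G + t) = (G + t)*(-6*G + t/(2 + t)))
16030/S(158, a(16, 7)) = 16030/((((-⅕*7 + 16/7)² + 158*(-⅕*7 + 16/7) - 6*158*(2 + (-⅕*7 + 16/7))*(158 + (-⅕*7 + 16/7)))/(2 + (-⅕*7 + 16/7)))) = 16030/((((-7/5 + 16*(⅐))² + 158*(-7/5 + 16*(⅐)) - 6*158*(2 + (-7/5 + 16*(⅐)))*(158 + (-7/5 + 16*(⅐))))/(2 + (-7/5 + 16*(⅐))))) = 16030/((((-7/5 + 16/7)² + 158*(-7/5 + 16/7) - 6*158*(2 + (-7/5 + 16/7))*(158 + (-7/5 + 16/7)))/(2 + (-7/5 + 16/7)))) = 16030/((((31/35)² + 158*(31/35) - 6*158*(2 + 31/35)*(158 + 31/35))/(2 + 31/35))) = 16030/(((961/1225 + 4898/35 - 6*158*101/35*5561/35)/(101/35))) = 16030/((35*(961/1225 + 4898/35 - 532454628/1225)/101)) = 16030/(((35/101)*(-532282237/1225))) = 16030/(-532282237/3535) = 16030*(-3535/532282237) = -56666050/532282237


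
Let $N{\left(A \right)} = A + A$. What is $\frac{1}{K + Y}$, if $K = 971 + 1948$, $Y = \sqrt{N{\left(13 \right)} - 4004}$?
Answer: $\frac{973}{2841513} - \frac{i \sqrt{442}}{2841513} \approx 0.00034242 - 7.3988 \cdot 10^{-6} i$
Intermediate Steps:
$N{\left(A \right)} = 2 A$
$Y = 3 i \sqrt{442}$ ($Y = \sqrt{2 \cdot 13 - 4004} = \sqrt{26 - 4004} = \sqrt{-3978} = 3 i \sqrt{442} \approx 63.071 i$)
$K = 2919$
$\frac{1}{K + Y} = \frac{1}{2919 + 3 i \sqrt{442}}$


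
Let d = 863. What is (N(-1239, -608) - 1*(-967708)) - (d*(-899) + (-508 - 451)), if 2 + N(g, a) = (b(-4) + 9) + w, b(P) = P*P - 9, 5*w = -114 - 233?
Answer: 8722243/5 ≈ 1.7444e+6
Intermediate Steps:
w = -347/5 (w = (-114 - 233)/5 = (1/5)*(-347) = -347/5 ≈ -69.400)
b(P) = -9 + P**2 (b(P) = P**2 - 9 = -9 + P**2)
N(g, a) = -277/5 (N(g, a) = -2 + (((-9 + (-4)**2) + 9) - 347/5) = -2 + (((-9 + 16) + 9) - 347/5) = -2 + ((7 + 9) - 347/5) = -2 + (16 - 347/5) = -2 - 267/5 = -277/5)
(N(-1239, -608) - 1*(-967708)) - (d*(-899) + (-508 - 451)) = (-277/5 - 1*(-967708)) - (863*(-899) + (-508 - 451)) = (-277/5 + 967708) - (-775837 - 959) = 4838263/5 - 1*(-776796) = 4838263/5 + 776796 = 8722243/5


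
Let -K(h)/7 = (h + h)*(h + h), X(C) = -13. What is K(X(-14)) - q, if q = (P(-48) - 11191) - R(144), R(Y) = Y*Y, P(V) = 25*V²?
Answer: -30405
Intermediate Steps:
R(Y) = Y²
q = 25673 (q = (25*(-48)² - 11191) - 1*144² = (25*2304 - 11191) - 1*20736 = (57600 - 11191) - 20736 = 46409 - 20736 = 25673)
K(h) = -28*h² (K(h) = -7*(h + h)*(h + h) = -7*2*h*2*h = -28*h²)
K(X(-14)) - q = -28*(-13)² - 1*25673 = -28*169 - 25673 = -4732 - 25673 = -30405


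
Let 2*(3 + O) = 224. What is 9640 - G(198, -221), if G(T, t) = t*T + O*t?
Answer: 77487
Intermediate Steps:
O = 109 (O = -3 + (½)*224 = -3 + 112 = 109)
G(T, t) = 109*t + T*t (G(T, t) = t*T + 109*t = T*t + 109*t = 109*t + T*t)
9640 - G(198, -221) = 9640 - (-221)*(109 + 198) = 9640 - (-221)*307 = 9640 - 1*(-67847) = 9640 + 67847 = 77487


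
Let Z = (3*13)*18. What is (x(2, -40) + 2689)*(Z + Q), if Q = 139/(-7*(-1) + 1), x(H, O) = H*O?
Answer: 15014795/8 ≈ 1.8769e+6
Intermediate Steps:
Z = 702 (Z = 39*18 = 702)
Q = 139/8 (Q = 139/(7 + 1) = 139/8 ≈ 17.375)
(x(2, -40) + 2689)*(Z + Q) = (2*(-40) + 2689)*(702 + 139/8) = (-80 + 2689)*(5755/8) = 2609*(5755/8) = 15014795/8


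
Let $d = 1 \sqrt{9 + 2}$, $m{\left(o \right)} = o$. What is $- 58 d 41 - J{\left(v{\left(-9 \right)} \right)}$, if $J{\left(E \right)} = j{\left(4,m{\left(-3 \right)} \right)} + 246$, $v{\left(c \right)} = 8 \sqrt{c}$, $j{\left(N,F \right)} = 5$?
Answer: $-251 - 2378 \sqrt{11} \approx -8137.9$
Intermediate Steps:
$J{\left(E \right)} = 251$ ($J{\left(E \right)} = 5 + 246 = 251$)
$d = \sqrt{11}$ ($d = 1 \sqrt{11} = \sqrt{11} \approx 3.3166$)
$- 58 d 41 - J{\left(v{\left(-9 \right)} \right)} = - 58 \sqrt{11} \cdot 41 - 251 = - 2378 \sqrt{11} - 251 = -251 - 2378 \sqrt{11}$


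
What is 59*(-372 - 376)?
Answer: -44132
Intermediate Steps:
59*(-372 - 376) = 59*(-748) = -44132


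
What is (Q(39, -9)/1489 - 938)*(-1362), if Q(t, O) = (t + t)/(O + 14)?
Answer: 9511298184/7445 ≈ 1.2775e+6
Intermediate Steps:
Q(t, O) = 2*t/(14 + O) (Q(t, O) = (2*t)/(14 + O) = 2*t/(14 + O))
(Q(39, -9)/1489 - 938)*(-1362) = ((2*39/(14 - 9))/1489 - 938)*(-1362) = ((2*39/5)*(1/1489) - 938)*(-1362) = ((2*39*(⅕))*(1/1489) - 938)*(-1362) = ((78/5)*(1/1489) - 938)*(-1362) = (78/7445 - 938)*(-1362) = -6983332/7445*(-1362) = 9511298184/7445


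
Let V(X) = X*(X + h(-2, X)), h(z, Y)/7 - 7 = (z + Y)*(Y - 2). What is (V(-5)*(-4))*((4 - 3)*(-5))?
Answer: -38700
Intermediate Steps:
h(z, Y) = 49 + 7*(-2 + Y)*(Y + z) (h(z, Y) = 49 + 7*((z + Y)*(Y - 2)) = 49 + 7*((Y + z)*(-2 + Y)) = 49 + 7*((-2 + Y)*(Y + z)) = 49 + 7*(-2 + Y)*(Y + z))
V(X) = X*(77 - 27*X + 7*X**2) (V(X) = X*(X + (49 - 14*X - 14*(-2) + 7*X**2 + 7*X*(-2))) = X*(X + (49 - 14*X + 28 + 7*X**2 - 14*X)) = X*(X + (77 - 28*X + 7*X**2)) = X*(77 - 27*X + 7*X**2))
(V(-5)*(-4))*((4 - 3)*(-5)) = (-5*(77 - 27*(-5) + 7*(-5)**2)*(-4))*((4 - 3)*(-5)) = (-5*(77 + 135 + 7*25)*(-4))*(1*(-5)) = (-5*(77 + 135 + 175)*(-4))*(-5) = (-5*387*(-4))*(-5) = -1935*(-4)*(-5) = 7740*(-5) = -38700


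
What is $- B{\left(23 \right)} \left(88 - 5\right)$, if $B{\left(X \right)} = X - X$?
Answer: $0$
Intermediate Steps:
$B{\left(X \right)} = 0$
$- B{\left(23 \right)} \left(88 - 5\right) = \left(-1\right) 0 \left(88 - 5\right) = 0 \cdot 83 = 0$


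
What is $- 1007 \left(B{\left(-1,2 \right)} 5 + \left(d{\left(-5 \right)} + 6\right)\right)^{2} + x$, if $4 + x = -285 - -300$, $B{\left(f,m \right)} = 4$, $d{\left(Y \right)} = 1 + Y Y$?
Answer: $-2722917$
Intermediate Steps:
$d{\left(Y \right)} = 1 + Y^{2}$
$x = 11$ ($x = -4 - -15 = -4 + \left(-285 + 300\right) = -4 + 15 = 11$)
$- 1007 \left(B{\left(-1,2 \right)} 5 + \left(d{\left(-5 \right)} + 6\right)\right)^{2} + x = - 1007 \left(4 \cdot 5 + \left(\left(1 + \left(-5\right)^{2}\right) + 6\right)\right)^{2} + 11 = - 1007 \left(20 + \left(\left(1 + 25\right) + 6\right)\right)^{2} + 11 = - 1007 \left(20 + \left(26 + 6\right)\right)^{2} + 11 = - 1007 \left(20 + 32\right)^{2} + 11 = - 1007 \cdot 52^{2} + 11 = \left(-1007\right) 2704 + 11 = -2722928 + 11 = -2722917$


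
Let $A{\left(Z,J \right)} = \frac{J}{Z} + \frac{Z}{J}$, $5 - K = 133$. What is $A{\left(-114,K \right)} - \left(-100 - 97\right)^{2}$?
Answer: $- \frac{141567887}{3648} \approx -38807.0$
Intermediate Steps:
$K = -128$ ($K = 5 - 133 = -128$)
$A{\left(-114,K \right)} - \left(-100 - 97\right)^{2} = \left(- \frac{128}{-114} - \frac{114}{-128}\right) - \left(-100 - 97\right)^{2} = \left(\left(-128\right) \left(- \frac{1}{114}\right) - - \frac{57}{64}\right) - \left(-197\right)^{2} = \left(\frac{64}{57} + \frac{57}{64}\right) - 38809 = \frac{7345}{3648} - 38809 = - \frac{141567887}{3648}$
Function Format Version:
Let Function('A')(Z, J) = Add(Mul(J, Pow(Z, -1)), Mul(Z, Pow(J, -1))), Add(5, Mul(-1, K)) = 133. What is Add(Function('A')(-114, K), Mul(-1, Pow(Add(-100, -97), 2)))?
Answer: Rational(-141567887, 3648) ≈ -38807.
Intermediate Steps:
K = -128 (K = Add(5, Mul(-1, 133)) = Add(5, -133) = -128)
Add(Function('A')(-114, K), Mul(-1, Pow(Add(-100, -97), 2))) = Add(Add(Mul(-128, Pow(-114, -1)), Mul(-114, Pow(-128, -1))), Mul(-1, Pow(Add(-100, -97), 2))) = Add(Add(Mul(-128, Rational(-1, 114)), Mul(-114, Rational(-1, 128))), Mul(-1, Pow(-197, 2))) = Add(Add(Rational(64, 57), Rational(57, 64)), Mul(-1, 38809)) = Add(Rational(7345, 3648), -38809) = Rational(-141567887, 3648)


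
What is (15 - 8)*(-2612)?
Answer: -18284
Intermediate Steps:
(15 - 8)*(-2612) = 7*(-2612) = -18284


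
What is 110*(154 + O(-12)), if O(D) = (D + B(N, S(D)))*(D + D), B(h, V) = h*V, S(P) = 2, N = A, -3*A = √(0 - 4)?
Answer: 48620 + 3520*I ≈ 48620.0 + 3520.0*I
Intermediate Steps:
A = -2*I/3 (A = -√(0 - 4)/3 = -2*I/3 ≈ -0.66667*I)
N = -2*I/3 ≈ -0.66667*I
B(h, V) = V*h
O(D) = 2*D*(D - 4*I/3) (O(D) = (D + 2*(-2*I/3))*(D + D) = (D - 4*I/3)*(2*D) = 2*D*(D - 4*I/3))
110*(154 + O(-12)) = 110*(154 + (⅔)*(-12)*(-4*I + 3*(-12))) = 110*(154 + (⅔)*(-12)*(-4*I - 36)) = 110*(154 + (⅔)*(-12)*(-36 - 4*I)) = 110*(154 + (288 + 32*I)) = 110*(442 + 32*I) = 48620 + 3520*I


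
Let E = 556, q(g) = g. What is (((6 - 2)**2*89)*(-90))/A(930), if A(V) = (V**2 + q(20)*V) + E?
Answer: -16020/110507 ≈ -0.14497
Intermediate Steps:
A(V) = 556 + V**2 + 20*V (A(V) = (V**2 + 20*V) + 556 = 556 + V**2 + 20*V)
(((6 - 2)**2*89)*(-90))/A(930) = (((6 - 2)**2*89)*(-90))/(556 + 930**2 + 20*930) = ((4**2*89)*(-90))/(556 + 864900 + 18600) = ((16*89)*(-90))/884056 = (1424*(-90))*(1/884056) = -128160*1/884056 = -16020/110507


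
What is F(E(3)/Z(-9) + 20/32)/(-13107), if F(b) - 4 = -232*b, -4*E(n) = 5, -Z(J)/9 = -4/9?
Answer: 137/26214 ≈ 0.0052262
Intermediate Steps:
Z(J) = 4 (Z(J) = -(-36)/9 = -9*(-4/9) = 4)
E(n) = -5/4 (E(n) = -¼*5 = -5/4)
F(b) = 4 - 232*b
F(E(3)/Z(-9) + 20/32)/(-13107) = (4 - 232*(-5/4/4 + 20/32))/(-13107) = (4 - 232*(-5/4*¼ + 20*(1/32)))*(-1/13107) = (4 - 232*(-5/16 + 5/8))*(-1/13107) = (4 - 232*5/16)*(-1/13107) = (4 - 145/2)*(-1/13107) = -137/2*(-1/13107) = 137/26214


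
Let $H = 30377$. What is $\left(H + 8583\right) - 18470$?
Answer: $20490$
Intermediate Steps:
$\left(H + 8583\right) - 18470 = \left(30377 + 8583\right) - 18470 = 38960 - 18470 = 20490$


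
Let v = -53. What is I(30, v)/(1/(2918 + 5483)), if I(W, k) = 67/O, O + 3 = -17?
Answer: -562867/20 ≈ -28143.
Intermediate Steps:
O = -20 (O = -3 - 17 = -20)
I(W, k) = -67/20 (I(W, k) = 67/(-20) = 67*(-1/20) = -67/20)
I(30, v)/(1/(2918 + 5483)) = -67/(20*(1/(2918 + 5483))) = -67/(20*(1/8401)) = -67/(20*1/8401) = -67/20*8401 = -562867/20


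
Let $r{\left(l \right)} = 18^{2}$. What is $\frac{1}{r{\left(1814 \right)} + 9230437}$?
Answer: $\frac{1}{9230761} \approx 1.0833 \cdot 10^{-7}$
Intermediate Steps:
$r{\left(l \right)} = 324$
$\frac{1}{r{\left(1814 \right)} + 9230437} = \frac{1}{324 + 9230437} = \frac{1}{9230761}$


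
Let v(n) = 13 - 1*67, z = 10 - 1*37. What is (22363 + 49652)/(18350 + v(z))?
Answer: 72015/18296 ≈ 3.9361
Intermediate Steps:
z = -27 (z = 10 - 37 = -27)
v(n) = -54 (v(n) = 13 - 67 = -54)
(22363 + 49652)/(18350 + v(z)) = (22363 + 49652)/(18350 - 54) = 72015/18296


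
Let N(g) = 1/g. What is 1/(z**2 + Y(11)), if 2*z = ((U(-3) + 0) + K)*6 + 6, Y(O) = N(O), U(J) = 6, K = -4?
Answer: 11/892 ≈ 0.012332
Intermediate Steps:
Y(O) = 1/O
z = 9 (z = (((6 + 0) - 4)*6 + 6)/2 = ((6 - 4)*6 + 6)/2 = (2*6 + 6)/2 = (12 + 6)/2 = (1/2)*18 = 9)
1/(z**2 + Y(11)) = 1/(9**2 + 1/11) = 1/(81 + 1/11) = 1/(892/11) = 11/892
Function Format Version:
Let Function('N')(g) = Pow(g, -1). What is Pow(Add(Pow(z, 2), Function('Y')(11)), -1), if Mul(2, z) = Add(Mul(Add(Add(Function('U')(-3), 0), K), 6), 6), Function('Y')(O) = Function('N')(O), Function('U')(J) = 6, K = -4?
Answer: Rational(11, 892) ≈ 0.012332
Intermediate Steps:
Function('Y')(O) = Pow(O, -1)
z = 9 (z = Mul(Rational(1, 2), Add(Mul(Add(Add(6, 0), -4), 6), 6)) = Mul(Rational(1, 2), Add(Mul(Add(6, -4), 6), 6)) = Mul(Rational(1, 2), Add(Mul(2, 6), 6)) = Mul(Rational(1, 2), Add(12, 6)) = Mul(Rational(1, 2), 18) = 9)
Pow(Add(Pow(z, 2), Function('Y')(11)), -1) = Pow(Add(Pow(9, 2), Pow(11, -1)), -1) = Pow(Add(81, Rational(1, 11)), -1) = Pow(Rational(892, 11), -1) = Rational(11, 892)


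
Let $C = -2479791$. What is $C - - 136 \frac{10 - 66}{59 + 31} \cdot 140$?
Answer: $- \frac{22424743}{9} \approx -2.4916 \cdot 10^{6}$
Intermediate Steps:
$C - - 136 \frac{10 - 66}{59 + 31} \cdot 140 = -2479791 - - 136 \frac{10 - 66}{59 + 31} \cdot 140 = -2479791 - - 136 \left(- \frac{56}{90}\right) 140 = -2479791 - - 136 \left(\left(-56\right) \frac{1}{90}\right) 140 = -2479791 - \left(-136\right) \left(- \frac{28}{45}\right) 140 = -2479791 - \frac{3808}{45} \cdot 140 = -2479791 - \frac{106624}{9} = - \frac{22424743}{9}$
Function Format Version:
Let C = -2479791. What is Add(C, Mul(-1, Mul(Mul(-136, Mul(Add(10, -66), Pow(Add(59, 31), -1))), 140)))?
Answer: Rational(-22424743, 9) ≈ -2.4916e+6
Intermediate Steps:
Add(C, Mul(-1, Mul(Mul(-136, Mul(Add(10, -66), Pow(Add(59, 31), -1))), 140))) = Add(-2479791, Mul(-1, Mul(Mul(-136, Mul(Add(10, -66), Pow(Add(59, 31), -1))), 140))) = Add(-2479791, Mul(-1, Mul(Mul(-136, Mul(-56, Pow(90, -1))), 140))) = Add(-2479791, Mul(-1, Mul(Mul(-136, Mul(-56, Rational(1, 90))), 140))) = Add(-2479791, Mul(-1, Mul(Mul(-136, Rational(-28, 45)), 140))) = Add(-2479791, Mul(-1, Mul(Rational(3808, 45), 140))) = Add(-2479791, Mul(-1, Rational(106624, 9))) = Add(-2479791, Rational(-106624, 9)) = Rational(-22424743, 9)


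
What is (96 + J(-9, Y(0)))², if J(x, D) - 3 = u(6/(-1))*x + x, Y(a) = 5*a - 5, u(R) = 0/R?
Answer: 8100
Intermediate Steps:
u(R) = 0
Y(a) = -5 + 5*a
J(x, D) = 3 + x (J(x, D) = 3 + (0*x + x) = 3 + (0 + x) = 3 + x)
(96 + J(-9, Y(0)))² = (96 + (3 - 9))² = (96 - 6)² = 90² = 8100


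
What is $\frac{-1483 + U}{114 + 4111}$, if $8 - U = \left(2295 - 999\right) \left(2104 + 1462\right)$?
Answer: $- \frac{4623011}{4225} \approx -1094.2$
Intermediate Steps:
$U = -4621528$ ($U = 8 - \left(2295 - 999\right) \left(2104 + 1462\right) = 8 - 1296 \cdot 3566 = 8 - 4621536 = -4621528$)
$\frac{-1483 + U}{114 + 4111} = \frac{-1483 - 4621528}{114 + 4111} = - \frac{4623011}{4225}$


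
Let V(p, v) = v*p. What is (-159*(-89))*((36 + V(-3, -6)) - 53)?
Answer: 14151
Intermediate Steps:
V(p, v) = p*v
(-159*(-89))*((36 + V(-3, -6)) - 53) = (-159*(-89))*((36 - 3*(-6)) - 53) = 14151*((36 + 18) - 53) = 14151*(54 - 53) = 14151*1 = 14151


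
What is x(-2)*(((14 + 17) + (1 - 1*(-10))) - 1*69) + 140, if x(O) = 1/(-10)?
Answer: 1427/10 ≈ 142.70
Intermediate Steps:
x(O) = -⅒
x(-2)*(((14 + 17) + (1 - 1*(-10))) - 1*69) + 140 = -(((14 + 17) + (1 - 1*(-10))) - 1*69)/10 + 140 = -((31 + (1 + 10)) - 69)/10 + 140 = -((31 + 11) - 69)/10 + 140 = -(42 - 69)/10 + 140 = -⅒*(-27) + 140 = 27/10 + 140 = 1427/10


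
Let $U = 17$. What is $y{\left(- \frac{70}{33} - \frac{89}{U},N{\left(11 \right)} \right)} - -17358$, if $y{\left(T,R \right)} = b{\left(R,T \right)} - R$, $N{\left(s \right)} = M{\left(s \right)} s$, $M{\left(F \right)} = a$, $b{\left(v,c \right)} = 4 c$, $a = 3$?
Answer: $\frac{9702817}{561} \approx 17296.0$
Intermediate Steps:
$M{\left(F \right)} = 3$
$N{\left(s \right)} = 3 s$
$y{\left(T,R \right)} = - R + 4 T$ ($y{\left(T,R \right)} = 4 T - R = - R + 4 T$)
$y{\left(- \frac{70}{33} - \frac{89}{U},N{\left(11 \right)} \right)} - -17358 = \left(- 3 \cdot 11 + 4 \left(- \frac{70}{33} - \frac{89}{17}\right)\right) - -17358 = \left(\left(-1\right) 33 + 4 \left(\left(-70\right) \frac{1}{33} - \frac{89}{17}\right)\right) + 17358 = \left(-33 + 4 \left(- \frac{70}{33} - \frac{89}{17}\right)\right) + 17358 = \left(-33 + 4 \left(- \frac{4127}{561}\right)\right) + 17358 = \left(-33 - \frac{16508}{561}\right) + 17358 = - \frac{35021}{561} + 17358 = \frac{9702817}{561}$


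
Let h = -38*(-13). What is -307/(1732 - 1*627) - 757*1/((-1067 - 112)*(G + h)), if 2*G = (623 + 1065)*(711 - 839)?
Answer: -38924538199/140099968710 ≈ -0.27783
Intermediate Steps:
h = 494
G = -108032 (G = ((623 + 1065)*(711 - 839))/2 = (1688*(-128))/2 = (½)*(-216064) = -108032)
-307/(1732 - 1*627) - 757*1/((-1067 - 112)*(G + h)) = -307/(1732 - 1*627) - 757*1/((-108032 + 494)*(-1067 - 112)) = -307/(1732 - 627) - 757/((-107538*(-1179))) = -307/1105 - 757/126787302 = -38924538199/140099968710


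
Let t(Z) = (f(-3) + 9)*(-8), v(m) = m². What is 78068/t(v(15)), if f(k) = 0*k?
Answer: -19517/18 ≈ -1084.3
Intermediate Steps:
f(k) = 0
t(Z) = -72 (t(Z) = (0 + 9)*(-8) = 9*(-8) = -72)
78068/t(v(15)) = 78068/(-72) = 78068*(-1/72) = -19517/18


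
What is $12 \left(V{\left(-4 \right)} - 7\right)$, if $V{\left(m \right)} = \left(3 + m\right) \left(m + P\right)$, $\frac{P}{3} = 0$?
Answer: $-36$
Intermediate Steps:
$P = 0$ ($P = 3 \cdot 0 = 0$)
$V{\left(m \right)} = m \left(3 + m\right)$ ($V{\left(m \right)} = \left(3 + m\right) \left(m + 0\right) = \left(3 + m\right) m = m \left(3 + m\right)$)
$12 \left(V{\left(-4 \right)} - 7\right) = 12 \left(- 4 \left(3 - 4\right) - 7\right) = 12 \left(\left(-4\right) \left(-1\right) - 7\right) = 12 \left(4 - 7\right) = 12 \left(-3\right) = -36$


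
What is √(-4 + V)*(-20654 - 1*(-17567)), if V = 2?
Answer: -3087*I*√2 ≈ -4365.7*I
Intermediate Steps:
√(-4 + V)*(-20654 - 1*(-17567)) = √(-4 + 2)*(-20654 - 1*(-17567)) = √(-2)*(-20654 + 17567) = (I*√2)*(-3087) = -3087*I*√2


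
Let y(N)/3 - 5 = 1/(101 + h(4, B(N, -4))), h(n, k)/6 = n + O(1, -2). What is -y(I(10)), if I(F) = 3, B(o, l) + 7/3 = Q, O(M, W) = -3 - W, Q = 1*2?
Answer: -1788/119 ≈ -15.025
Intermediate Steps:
Q = 2
B(o, l) = -⅓ (B(o, l) = -7/3 + 2 = -⅓)
h(n, k) = -6 + 6*n (h(n, k) = 6*(n + (-3 - 1*(-2))) = 6*(n + (-3 + 2)) = 6*(n - 1) = 6*(-1 + n) = -6 + 6*n)
y(N) = 1788/119 (y(N) = 15 + 3/(101 + (-6 + 6*4)) = 15 + 3/(101 + (-6 + 24)) = 15 + 3/(101 + 18) = 15 + 3/119 = 1788/119)
-y(I(10)) = -1*1788/119 = -1788/119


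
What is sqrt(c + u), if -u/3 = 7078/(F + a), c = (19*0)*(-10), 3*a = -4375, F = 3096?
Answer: 3*I*sqrt(120326)/289 ≈ 3.6008*I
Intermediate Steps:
a = -4375/3 (a = (1/3)*(-4375) = -4375/3 ≈ -1458.3)
c = 0 (c = 0*(-10) = 0)
u = -63702/4913 (u = -21234/(3096 - 4375/3) = -21234/4913/3 = -21234*3/4913 = -3*21234/4913 = -63702/4913 ≈ -12.966)
sqrt(c + u) = sqrt(0 - 63702/4913) = sqrt(-63702/4913) = 3*I*sqrt(120326)/289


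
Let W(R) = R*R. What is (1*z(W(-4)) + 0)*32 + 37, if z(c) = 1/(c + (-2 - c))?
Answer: 21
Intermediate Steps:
W(R) = R²
z(c) = -½ (z(c) = 1/(-2) = -½)
(1*z(W(-4)) + 0)*32 + 37 = (1*(-½) + 0)*32 + 37 = (-½ + 0)*32 + 37 = -½*32 + 37 = -16 + 37 = 21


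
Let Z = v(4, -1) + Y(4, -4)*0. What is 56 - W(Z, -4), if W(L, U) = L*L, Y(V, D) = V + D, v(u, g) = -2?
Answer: 52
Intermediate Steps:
Y(V, D) = D + V
Z = -2 (Z = -2 + (-4 + 4)*0 = -2 + 0*0 = -2 + 0 = -2)
W(L, U) = L²
56 - W(Z, -4) = 56 - 1*(-2)² = 56 - 1*4 = 56 - 4 = 52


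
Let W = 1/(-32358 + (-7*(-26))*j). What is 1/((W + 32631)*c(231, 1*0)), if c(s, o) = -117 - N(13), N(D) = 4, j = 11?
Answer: -30356/119856142835 ≈ -2.5327e-7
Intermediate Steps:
c(s, o) = -121 (c(s, o) = -117 - 1*4 = -117 - 4 = -121)
W = -1/30356 (W = 1/(-32358 - 7*(-26)*11) = 1/(-32358 + 182*11) = 1/(-32358 + 2002) = 1/(-30356) = -1/30356 ≈ -3.2942e-5)
1/((W + 32631)*c(231, 1*0)) = 1/((-1/30356 + 32631)*(-121)) = -1/121/(990546635/30356) = (30356/990546635)*(-1/121) = -30356/119856142835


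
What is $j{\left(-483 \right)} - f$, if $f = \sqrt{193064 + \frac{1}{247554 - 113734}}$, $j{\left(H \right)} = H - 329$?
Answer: $-812 - \frac{\sqrt{864337508011855}}{66910} \approx -1251.4$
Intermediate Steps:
$j{\left(H \right)} = -329 + H$
$f = \frac{\sqrt{864337508011855}}{66910}$ ($f = \sqrt{193064 + \frac{1}{133820}} = \sqrt{\frac{25835824481}{133820}} = \frac{\sqrt{864337508011855}}{66910} \approx 439.39$)
$j{\left(-483 \right)} - f = \left(-329 - 483\right) - \frac{\sqrt{864337508011855}}{66910} = -812 - \frac{\sqrt{864337508011855}}{66910}$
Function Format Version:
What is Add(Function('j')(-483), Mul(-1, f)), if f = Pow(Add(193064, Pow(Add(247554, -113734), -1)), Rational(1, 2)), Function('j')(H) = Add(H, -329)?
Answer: Add(-812, Mul(Rational(-1, 66910), Pow(864337508011855, Rational(1, 2)))) ≈ -1251.4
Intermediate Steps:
Function('j')(H) = Add(-329, H)
f = Mul(Rational(1, 66910), Pow(864337508011855, Rational(1, 2))) (f = Pow(Add(193064, Pow(133820, -1)), Rational(1, 2)) = Pow(Add(193064, Rational(1, 133820)), Rational(1, 2)) = Pow(Rational(25835824481, 133820), Rational(1, 2)) = Mul(Rational(1, 66910), Pow(864337508011855, Rational(1, 2))) ≈ 439.39)
Add(Function('j')(-483), Mul(-1, f)) = Add(Add(-329, -483), Mul(-1, Mul(Rational(1, 66910), Pow(864337508011855, Rational(1, 2))))) = Add(-812, Mul(Rational(-1, 66910), Pow(864337508011855, Rational(1, 2))))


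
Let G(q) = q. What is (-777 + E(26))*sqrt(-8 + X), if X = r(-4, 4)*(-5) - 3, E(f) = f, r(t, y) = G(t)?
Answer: -2253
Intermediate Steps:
r(t, y) = t
X = 17 (X = -4*(-5) - 3 = 20 - 3 = 17)
(-777 + E(26))*sqrt(-8 + X) = (-777 + 26)*sqrt(-8 + 17) = -751*sqrt(9) = -751*3 = -2253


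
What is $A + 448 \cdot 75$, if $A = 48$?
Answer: $33648$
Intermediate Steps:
$A + 448 \cdot 75 = 48 + 448 \cdot 75 = 48 + 33600 = 33648$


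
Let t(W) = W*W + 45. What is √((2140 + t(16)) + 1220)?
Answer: √3661 ≈ 60.506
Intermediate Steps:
t(W) = 45 + W² (t(W) = W² + 45 = 45 + W²)
√((2140 + t(16)) + 1220) = √((2140 + (45 + 16²)) + 1220) = √((2140 + (45 + 256)) + 1220) = √((2140 + 301) + 1220) = √(2441 + 1220) = √3661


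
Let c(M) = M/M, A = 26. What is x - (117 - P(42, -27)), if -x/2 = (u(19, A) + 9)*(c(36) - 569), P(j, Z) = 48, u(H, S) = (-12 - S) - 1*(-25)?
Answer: -4613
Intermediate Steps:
u(H, S) = 13 - S (u(H, S) = (-12 - S) + 25 = 13 - S)
c(M) = 1
x = -4544 (x = -2*((13 - 1*26) + 9)*(1 - 569) = -2*((13 - 26) + 9)*(-568) = -2*(-13 + 9)*(-568) = -(-8)*(-568) = -2*2272 = -4544)
x - (117 - P(42, -27)) = -4544 - (117 - 1*48) = -4544 - (117 - 48) = -4544 - 1*69 = -4544 - 69 = -4613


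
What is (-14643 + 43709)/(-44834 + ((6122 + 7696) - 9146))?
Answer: -14533/20081 ≈ -0.72372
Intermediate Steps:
(-14643 + 43709)/(-44834 + ((6122 + 7696) - 9146)) = 29066/(-44834 + (13818 - 9146)) = 29066/(-44834 + 4672) = 29066/(-40162) = 29066*(-1/40162) = -14533/20081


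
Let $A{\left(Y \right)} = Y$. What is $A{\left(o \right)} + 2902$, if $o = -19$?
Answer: $2883$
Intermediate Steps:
$A{\left(o \right)} + 2902 = -19 + 2902 = 2883$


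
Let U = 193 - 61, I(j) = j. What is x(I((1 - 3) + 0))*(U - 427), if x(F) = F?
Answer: 590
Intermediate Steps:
U = 132
x(I((1 - 3) + 0))*(U - 427) = ((1 - 3) + 0)*(132 - 427) = (-2 + 0)*(-295) = -2*(-295) = 590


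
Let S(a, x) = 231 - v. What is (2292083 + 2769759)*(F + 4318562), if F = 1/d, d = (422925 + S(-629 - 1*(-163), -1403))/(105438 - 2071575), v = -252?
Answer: 1542606248066169813/70568 ≈ 2.1860e+13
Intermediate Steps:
S(a, x) = 483 (S(a, x) = 231 - 1*(-252) = 231 + 252 = 483)
d = -141136/655379 (d = (422925 + 483)/(105438 - 2071575) = 423408/(-1966137) = 423408*(-1/1966137) = -141136/655379 ≈ -0.21535)
F = -655379/141136 (F = 1/(-141136/655379) = -655379/141136 ≈ -4.6436)
(2292083 + 2769759)*(F + 4318562) = (2292083 + 2769759)*(-655379/141136 + 4318562) = 5061842*(609503911053/141136) = 1542606248066169813/70568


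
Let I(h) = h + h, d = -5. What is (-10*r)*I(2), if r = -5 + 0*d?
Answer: 200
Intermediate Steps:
I(h) = 2*h
r = -5 (r = -5 + 0*(-5) = -5 + 0 = -5)
(-10*r)*I(2) = (-10*(-5))*(2*2) = 50*4 = 200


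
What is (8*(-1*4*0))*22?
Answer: 0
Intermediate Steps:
(8*(-1*4*0))*22 = (8*(-4*0))*22 = (8*0)*22 = 0*22 = 0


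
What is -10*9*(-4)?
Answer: 360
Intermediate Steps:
-10*9*(-4) = -90*(-4) = 360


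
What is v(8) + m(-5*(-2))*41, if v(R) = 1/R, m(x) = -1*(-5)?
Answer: 1641/8 ≈ 205.13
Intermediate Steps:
m(x) = 5
v(8) + m(-5*(-2))*41 = 1/8 + 5*41 = ⅛ + 205 = 1641/8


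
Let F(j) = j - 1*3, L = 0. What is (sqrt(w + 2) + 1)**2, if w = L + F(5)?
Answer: 9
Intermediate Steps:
F(j) = -3 + j (F(j) = j - 3 = -3 + j)
w = 2 (w = 0 + (-3 + 5) = 0 + 2 = 2)
(sqrt(w + 2) + 1)**2 = (sqrt(2 + 2) + 1)**2 = (sqrt(4) + 1)**2 = (2 + 1)**2 = 3**2 = 9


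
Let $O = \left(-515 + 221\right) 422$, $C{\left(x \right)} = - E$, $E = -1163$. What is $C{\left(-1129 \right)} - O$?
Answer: $125231$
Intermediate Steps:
$C{\left(x \right)} = 1163$ ($C{\left(x \right)} = \left(-1\right) \left(-1163\right) = 1163$)
$O = -124068$ ($O = \left(-294\right) 422 = -124068$)
$C{\left(-1129 \right)} - O = 1163 - -124068 = 1163 + 124068 = 125231$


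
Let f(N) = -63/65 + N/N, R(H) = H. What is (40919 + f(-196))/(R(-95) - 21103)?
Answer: -886579/459290 ≈ -1.9303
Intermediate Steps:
f(N) = 2/65 (f(N) = -63*1/65 + 1 = -63/65 + 1 = 2/65)
(40919 + f(-196))/(R(-95) - 21103) = (40919 + 2/65)/(-95 - 21103) = (2659737/65)/(-21198) = (2659737/65)*(-1/21198) = -886579/459290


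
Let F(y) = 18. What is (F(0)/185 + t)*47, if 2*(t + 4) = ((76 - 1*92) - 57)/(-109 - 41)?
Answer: -1909093/11100 ≈ -171.99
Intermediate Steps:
t = -1127/300 (t = -4 + (((76 - 1*92) - 57)/(-109 - 41))/2 = -4 + (((76 - 92) - 57)/(-150))/2 = -4 + ((-16 - 57)*(-1/150))/2 = -4 + (-73*(-1/150))/2 = -4 + (½)*(73/150) = -4 + 73/300 = -1127/300 ≈ -3.7567)
(F(0)/185 + t)*47 = (18/185 - 1127/300)*47 = -40619/11100*47 = -1909093/11100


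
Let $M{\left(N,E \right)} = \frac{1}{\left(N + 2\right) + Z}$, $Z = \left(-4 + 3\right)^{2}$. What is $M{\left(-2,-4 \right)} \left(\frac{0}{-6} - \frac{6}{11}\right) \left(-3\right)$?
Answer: $\frac{18}{11} \approx 1.6364$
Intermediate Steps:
$Z = 1$ ($Z = \left(-1\right)^{2} = 1$)
$M{\left(N,E \right)} = \frac{1}{3 + N}$ ($M{\left(N,E \right)} = \frac{1}{\left(N + 2\right) + 1} = \frac{1}{\left(2 + N\right) + 1} = \frac{1}{3 + N}$)
$M{\left(-2,-4 \right)} \left(\frac{0}{-6} - \frac{6}{11}\right) \left(-3\right) = \frac{\frac{0}{-6} - \frac{6}{11}}{3 - 2} \left(-3\right) = \frac{0 \left(- \frac{1}{6}\right) - \frac{6}{11}}{1} \left(-3\right) = 1 \left(0 - \frac{6}{11}\right) \left(-3\right) = 1 \left(- \frac{6}{11}\right) \left(-3\right) = \left(- \frac{6}{11}\right) \left(-3\right) = \frac{18}{11}$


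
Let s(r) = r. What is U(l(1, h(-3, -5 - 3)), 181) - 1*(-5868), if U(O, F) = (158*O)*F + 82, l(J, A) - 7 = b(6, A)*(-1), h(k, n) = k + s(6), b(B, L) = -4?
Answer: 320528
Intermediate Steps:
h(k, n) = 6 + k (h(k, n) = k + 6 = 6 + k)
l(J, A) = 11 (l(J, A) = 7 - 4*(-1) = 7 + 4 = 11)
U(O, F) = 82 + 158*F*O (U(O, F) = 158*F*O + 82 = 82 + 158*F*O)
U(l(1, h(-3, -5 - 3)), 181) - 1*(-5868) = (82 + 158*181*11) - 1*(-5868) = (82 + 314578) + 5868 = 314660 + 5868 = 320528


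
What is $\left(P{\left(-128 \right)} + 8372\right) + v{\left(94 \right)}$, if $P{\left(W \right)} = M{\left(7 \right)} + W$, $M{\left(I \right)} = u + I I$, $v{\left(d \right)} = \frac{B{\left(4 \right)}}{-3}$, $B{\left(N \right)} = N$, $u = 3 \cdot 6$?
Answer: $\frac{24929}{3} \approx 8309.7$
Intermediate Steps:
$u = 18$
$v{\left(d \right)} = - \frac{4}{3}$ ($v{\left(d \right)} = \frac{4}{-3} = 4 \left(- \frac{1}{3}\right) = - \frac{4}{3}$)
$M{\left(I \right)} = 18 + I^{2}$ ($M{\left(I \right)} = 18 + I I = 18 + I^{2}$)
$P{\left(W \right)} = 67 + W$ ($P{\left(W \right)} = \left(18 + 7^{2}\right) + W = \left(18 + 49\right) + W = 67 + W$)
$\left(P{\left(-128 \right)} + 8372\right) + v{\left(94 \right)} = \left(\left(67 - 128\right) + 8372\right) - \frac{4}{3} = \left(-61 + 8372\right) - \frac{4}{3} = 8311 - \frac{4}{3} = \frac{24929}{3}$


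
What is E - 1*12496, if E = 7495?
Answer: -5001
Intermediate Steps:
E - 1*12496 = 7495 - 1*12496 = 7495 - 12496 = -5001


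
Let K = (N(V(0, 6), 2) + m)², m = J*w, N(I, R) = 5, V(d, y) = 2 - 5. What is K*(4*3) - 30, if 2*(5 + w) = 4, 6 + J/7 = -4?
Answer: 554670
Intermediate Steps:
J = -70 (J = -42 + 7*(-4) = -42 - 28 = -70)
V(d, y) = -3
w = -3 (w = -5 + (½)*4 = -5 + 2 = -3)
m = 210 (m = -70*(-3) = 210)
K = 46225 (K = (5 + 210)² = 215² = 46225)
K*(4*3) - 30 = 46225*(4*3) - 30 = 46225*12 - 30 = 554700 - 30 = 554670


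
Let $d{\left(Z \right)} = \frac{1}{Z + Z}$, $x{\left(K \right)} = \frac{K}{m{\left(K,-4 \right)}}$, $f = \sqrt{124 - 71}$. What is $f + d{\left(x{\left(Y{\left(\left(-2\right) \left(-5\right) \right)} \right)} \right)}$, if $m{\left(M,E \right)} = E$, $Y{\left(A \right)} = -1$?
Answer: $2 + \sqrt{53} \approx 9.2801$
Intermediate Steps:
$f = \sqrt{53} \approx 7.2801$
$x{\left(K \right)} = - \frac{K}{4}$ ($x{\left(K \right)} = \frac{K}{-4} = K \left(- \frac{1}{4}\right) = - \frac{K}{4}$)
$d{\left(Z \right)} = \frac{1}{2 Z}$
$f + d{\left(x{\left(Y{\left(\left(-2\right) \left(-5\right) \right)} \right)} \right)} = \sqrt{53} + \frac{1}{2 \left(\left(- \frac{1}{4}\right) \left(-1\right)\right)} = \sqrt{53} + \frac{\frac{1}{\frac{1}{4}}}{2} = \sqrt{53} + \frac{1}{2} \cdot 4 = \sqrt{53} + 2 = 2 + \sqrt{53}$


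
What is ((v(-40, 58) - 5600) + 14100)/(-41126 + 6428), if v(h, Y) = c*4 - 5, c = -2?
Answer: -2829/11566 ≈ -0.24460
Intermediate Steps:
v(h, Y) = -13 (v(h, Y) = -2*4 - 5 = -8 - 5 = -13)
((v(-40, 58) - 5600) + 14100)/(-41126 + 6428) = ((-13 - 5600) + 14100)/(-41126 + 6428) = (-5613 + 14100)/(-34698) = 8487*(-1/34698) = -2829/11566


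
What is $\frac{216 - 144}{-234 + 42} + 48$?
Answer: $\frac{381}{8} \approx 47.625$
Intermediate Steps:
$\frac{216 - 144}{-234 + 42} + 48 = \frac{72}{-192} + 48 = 72 \left(- \frac{1}{192}\right) + 48 = - \frac{3}{8} + 48 = \frac{381}{8}$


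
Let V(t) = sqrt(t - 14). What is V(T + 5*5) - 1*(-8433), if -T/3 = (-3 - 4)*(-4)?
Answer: 8433 + I*sqrt(73) ≈ 8433.0 + 8.544*I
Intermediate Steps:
T = -84 (T = -3*(-3 - 4)*(-4) = -(-21)*(-4) = -3*28 = -84)
V(t) = sqrt(-14 + t)
V(T + 5*5) - 1*(-8433) = sqrt(-14 + (-84 + 5*5)) - 1*(-8433) = sqrt(-14 + (-84 + 25)) + 8433 = sqrt(-14 - 59) + 8433 = sqrt(-73) + 8433 = I*sqrt(73) + 8433 = 8433 + I*sqrt(73)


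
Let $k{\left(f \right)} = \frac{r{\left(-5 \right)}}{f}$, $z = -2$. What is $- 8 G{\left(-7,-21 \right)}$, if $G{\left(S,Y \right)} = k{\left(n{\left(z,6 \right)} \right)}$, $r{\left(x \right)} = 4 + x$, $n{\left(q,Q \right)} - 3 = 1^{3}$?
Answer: $2$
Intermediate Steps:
$n{\left(q,Q \right)} = 4$ ($n{\left(q,Q \right)} = 3 + 1^{3} = 3 + 1 = 4$)
$k{\left(f \right)} = - \frac{1}{f}$ ($k{\left(f \right)} = \frac{4 - 5}{f} = - \frac{1}{f}$)
$G{\left(S,Y \right)} = - \frac{1}{4}$
$- 8 G{\left(-7,-21 \right)} = \left(-8\right) \left(- \frac{1}{4}\right) = 2$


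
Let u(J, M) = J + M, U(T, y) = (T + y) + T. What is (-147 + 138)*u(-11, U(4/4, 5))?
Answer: 36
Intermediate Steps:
U(T, y) = y + 2*T
(-147 + 138)*u(-11, U(4/4, 5)) = (-147 + 138)*(-11 + (5 + 2*(4/4))) = -9*(-11 + (5 + 2*(4*(¼)))) = -9*(-11 + (5 + 2*1)) = -9*(-11 + (5 + 2)) = -9*(-11 + 7) = -9*(-4) = 36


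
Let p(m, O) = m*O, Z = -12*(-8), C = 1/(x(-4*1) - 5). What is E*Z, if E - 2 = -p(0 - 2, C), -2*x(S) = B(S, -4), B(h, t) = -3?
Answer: 960/7 ≈ 137.14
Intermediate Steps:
x(S) = 3/2 (x(S) = -1/2*(-3) = 3/2)
C = -2/7 (C = 1/(3/2 - 5) = 1/(-7/2) = -2/7 ≈ -0.28571)
Z = 96
p(m, O) = O*m
E = 10/7 (E = 2 - (-2)*(0 - 2)/7 = 2 - (-2)*(-2)/7 = 2 - 1*4/7 = 2 - 4/7 = 10/7 ≈ 1.4286)
E*Z = (10/7)*96 = 960/7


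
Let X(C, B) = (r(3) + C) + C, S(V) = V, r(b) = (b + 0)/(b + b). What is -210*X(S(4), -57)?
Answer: -1785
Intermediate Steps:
r(b) = ½ (r(b) = b/((2*b)) = b*(1/(2*b)) = ½)
X(C, B) = ½ + 2*C (X(C, B) = (½ + C) + C = ½ + 2*C)
-210*X(S(4), -57) = -210*(½ + 2*4) = -210*(½ + 8) = -210*17/2 = -1785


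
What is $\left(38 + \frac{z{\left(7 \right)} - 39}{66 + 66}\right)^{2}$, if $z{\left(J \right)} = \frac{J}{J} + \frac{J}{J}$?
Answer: $\frac{24790441}{17424} \approx 1422.8$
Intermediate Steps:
$z{\left(J \right)} = 2$ ($z{\left(J \right)} = 1 + 1 = 2$)
$\left(38 + \frac{z{\left(7 \right)} - 39}{66 + 66}\right)^{2} = \left(38 + \frac{2 - 39}{66 + 66}\right)^{2} = \left(38 - \frac{37}{132}\right)^{2} = \left(\frac{4979}{132}\right)^{2} = \frac{24790441}{17424}$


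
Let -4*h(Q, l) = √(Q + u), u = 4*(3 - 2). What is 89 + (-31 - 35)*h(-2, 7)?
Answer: 89 + 33*√2/2 ≈ 112.33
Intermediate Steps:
u = 4 (u = 4*1 = 4)
h(Q, l) = -√(4 + Q)/4 (h(Q, l) = -√(Q + 4)/4 = -√(4 + Q)/4)
89 + (-31 - 35)*h(-2, 7) = 89 + (-31 - 35)*(-√(4 - 2)/4) = 89 - (-33)*√2/2 = 89 + 33*√2/2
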